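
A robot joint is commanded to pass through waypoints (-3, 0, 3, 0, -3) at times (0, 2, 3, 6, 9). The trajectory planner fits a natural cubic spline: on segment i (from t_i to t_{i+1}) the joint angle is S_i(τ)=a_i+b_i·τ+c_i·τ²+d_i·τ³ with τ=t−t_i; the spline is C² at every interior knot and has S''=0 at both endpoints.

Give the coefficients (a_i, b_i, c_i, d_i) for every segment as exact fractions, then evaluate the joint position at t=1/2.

Δ: Δ0=3/2, Δ1=3, Δ2=-1, Δ3=-1
row 1: diag=6, rhs=9; c'=1/6, d'=3/2
row 2: denom=8−1·1/6=47/6; d'=(-24−1·3/2)/(47/6)=-153/47
row 3: denom=12−3·18/47=510/47; d'=(0−3·-153/47)/(510/47)=9/10
back: M3=9/10
back: M2=-153/47−18/47·9/10=-18/5
back: M1=3/2−1/6·-18/5=21/10
M: M0=0, M1=21/10, M2=-18/5, M3=9/10, M4=0
seg 0: a=-3, c=M0/2=0, d=(M1−M0)/(6·2)=7/40, b=Δ0−h0·(2M0+M1)/6=4/5
seg 1: a=0, c=M1/2=21/20, d=(M2−M1)/(6·1)=-19/20, b=Δ1−h1·(2M1+M2)/6=29/10
seg 2: a=3, c=M2/2=-9/5, d=(M3−M2)/(6·3)=1/4, b=Δ2−h2·(2M2+M3)/6=43/20
seg 3: a=0, c=M3/2=9/20, d=(M4−M3)/(6·3)=-1/20, b=Δ3−h3·(2M3+M4)/6=-19/10
t_q=1/2 → seg 0, τ=1/2; S=-3+4/5·τ+0·τ²+7/40·τ³=-165/64

  seg 0: a=-3 b=4/5 c=0 d=7/40
  seg 1: a=0 b=29/10 c=21/20 d=-19/20
  seg 2: a=3 b=43/20 c=-9/5 d=1/4
  seg 3: a=0 b=-19/10 c=9/20 d=-1/20
S(1/2) = -165/64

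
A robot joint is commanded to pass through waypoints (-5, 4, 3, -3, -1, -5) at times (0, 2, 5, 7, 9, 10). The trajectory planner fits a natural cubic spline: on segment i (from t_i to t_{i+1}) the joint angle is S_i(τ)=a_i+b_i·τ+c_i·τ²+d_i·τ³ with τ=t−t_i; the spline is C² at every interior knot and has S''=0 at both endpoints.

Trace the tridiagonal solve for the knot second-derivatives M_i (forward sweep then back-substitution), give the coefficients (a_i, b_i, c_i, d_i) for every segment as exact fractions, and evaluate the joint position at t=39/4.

Δ: Δ0=9/2, Δ1=-1/3, Δ2=-3, Δ3=1, Δ4=-4
row 1: diag=10, rhs=-29; c'=3/10, d'=-29/10
row 2: denom=10−3·3/10=91/10; d'=(-16−3·-29/10)/(91/10)=-73/91
row 3: denom=8−2·20/91=688/91; d'=(24−2·-73/91)/(688/91)=1165/344
row 4: denom=6−2·91/344=941/172; d'=(-30−2·1165/344)/(941/172)=-6325/941
back: M4=-6325/941
back: M3=1165/344−91/344·-6325/941=4860/941
back: M2=-73/91−20/91·4860/941=-1823/941
back: M1=-29/10−3/10·-1823/941=-2182/941
M: M0=0, M1=-2182/941, M2=-1823/941, M3=4860/941, M4=-6325/941, M5=0
seg 0: a=-5, c=M0/2=0, d=(M1−M0)/(6·2)=-1091/5646, b=Δ0−h0·(2M0+M1)/6=29771/5646
seg 1: a=4, c=M1/2=-1091/941, d=(M2−M1)/(6·3)=359/16938, b=Δ1−h1·(2M1+M2)/6=16679/5646
seg 2: a=3, c=M2/2=-1823/1882, d=(M3−M2)/(6·2)=6683/11292, b=Δ2−h2·(2M2+M3)/6=-9683/2823
seg 3: a=-3, c=M3/2=2430/941, d=(M4−M3)/(6·2)=-11185/11292, b=Δ3−h3·(2M3+M4)/6=-572/2823
seg 4: a=-1, c=M4/2=-6325/1882, d=(M5−M4)/(6·1)=6325/5646, b=Δ4−h4·(2M4+M5)/6=-4967/2823
t_q=39/4 → seg 4, τ=3/4; S=-1+-4967/2823·τ+-6325/1882·τ²+6325/5646·τ³=-450167/120448

  seg 0: a=-5 b=29771/5646 c=0 d=-1091/5646
  seg 1: a=4 b=16679/5646 c=-1091/941 d=359/16938
  seg 2: a=3 b=-9683/2823 c=-1823/1882 d=6683/11292
  seg 3: a=-3 b=-572/2823 c=2430/941 d=-11185/11292
  seg 4: a=-1 b=-4967/2823 c=-6325/1882 d=6325/5646
S(39/4) = -450167/120448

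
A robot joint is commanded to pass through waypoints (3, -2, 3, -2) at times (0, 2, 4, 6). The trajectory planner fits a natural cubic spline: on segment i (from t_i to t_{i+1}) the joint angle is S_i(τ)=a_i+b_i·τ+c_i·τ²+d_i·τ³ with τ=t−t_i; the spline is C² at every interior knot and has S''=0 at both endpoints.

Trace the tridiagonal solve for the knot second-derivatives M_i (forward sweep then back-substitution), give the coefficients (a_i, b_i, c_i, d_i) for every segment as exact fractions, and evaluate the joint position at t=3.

Δ: Δ0=-5/2, Δ1=5/2, Δ2=-5/2
row 1: diag=8, rhs=30; c'=1/4, d'=15/4
row 2: denom=8−2·1/4=15/2; d'=(-30−2·15/4)/(15/2)=-5
back: M2=-5
back: M1=15/4−1/4·-5=5
M: M0=0, M1=5, M2=-5, M3=0
seg 0: a=3, c=M0/2=0, d=(M1−M0)/(6·2)=5/12, b=Δ0−h0·(2M0+M1)/6=-25/6
seg 1: a=-2, c=M1/2=5/2, d=(M2−M1)/(6·2)=-5/6, b=Δ1−h1·(2M1+M2)/6=5/6
seg 2: a=3, c=M2/2=-5/2, d=(M3−M2)/(6·2)=5/12, b=Δ2−h2·(2M2+M3)/6=5/6
t_q=3 → seg 1, τ=1; S=-2+5/6·τ+5/2·τ²+-5/6·τ³=1/2

  seg 0: a=3 b=-25/6 c=0 d=5/12
  seg 1: a=-2 b=5/6 c=5/2 d=-5/6
  seg 2: a=3 b=5/6 c=-5/2 d=5/12
S(3) = 1/2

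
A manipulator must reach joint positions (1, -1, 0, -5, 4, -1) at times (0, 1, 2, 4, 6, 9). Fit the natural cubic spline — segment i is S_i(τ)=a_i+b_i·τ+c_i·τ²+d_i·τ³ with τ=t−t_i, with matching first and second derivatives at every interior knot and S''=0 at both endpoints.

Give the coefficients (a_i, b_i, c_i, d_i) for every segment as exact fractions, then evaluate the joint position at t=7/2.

Δ: Δ0=-2, Δ1=1, Δ2=-5/2, Δ3=9/2, Δ4=-5/3
row 1: diag=4, rhs=18; c'=1/4, d'=9/2
row 2: denom=6−1·1/4=23/4; d'=(-21−1·9/2)/(23/4)=-102/23
row 3: denom=8−2·8/23=168/23; d'=(42−2·-102/23)/(168/23)=195/28
row 4: denom=10−2·23/84=397/42; d'=(-37−2·195/28)/(397/42)=-2139/397
back: M4=-2139/397
back: M3=195/28−23/84·-2139/397=6701/794
back: M2=-102/23−8/23·6701/794=-2926/397
back: M1=9/2−1/4·-2926/397=2518/397
M: M0=0, M1=2518/397, M2=-2926/397, M3=6701/794, M4=-2139/397, M5=0
seg 0: a=1, c=M0/2=0, d=(M1−M0)/(6·1)=1259/1191, b=Δ0−h0·(2M0+M1)/6=-3641/1191
seg 1: a=-1, c=M1/2=1259/397, d=(M2−M1)/(6·1)=-2722/1191, b=Δ1−h1·(2M1+M2)/6=136/1191
seg 2: a=0, c=M2/2=-1463/397, d=(M3−M2)/(6·2)=12553/9528, b=Δ2−h2·(2M2+M3)/6=-476/1191
seg 3: a=-5, c=M3/2=6701/1588, d=(M4−M3)/(6·2)=-10979/9528, b=Δ3−h3·(2M3+M4)/6=1595/2382
seg 4: a=4, c=M4/2=-2139/794, d=(M5−M4)/(6·3)=713/2382, b=Δ4−h4·(2M4+M5)/6=4432/1191
t_q=7/2 → seg 2, τ=3/2; S=0+-476/1191·τ+-1463/397·τ²+12553/9528·τ³=-112927/25408

  seg 0: a=1 b=-3641/1191 c=0 d=1259/1191
  seg 1: a=-1 b=136/1191 c=1259/397 d=-2722/1191
  seg 2: a=0 b=-476/1191 c=-1463/397 d=12553/9528
  seg 3: a=-5 b=1595/2382 c=6701/1588 d=-10979/9528
  seg 4: a=4 b=4432/1191 c=-2139/794 d=713/2382
S(7/2) = -112927/25408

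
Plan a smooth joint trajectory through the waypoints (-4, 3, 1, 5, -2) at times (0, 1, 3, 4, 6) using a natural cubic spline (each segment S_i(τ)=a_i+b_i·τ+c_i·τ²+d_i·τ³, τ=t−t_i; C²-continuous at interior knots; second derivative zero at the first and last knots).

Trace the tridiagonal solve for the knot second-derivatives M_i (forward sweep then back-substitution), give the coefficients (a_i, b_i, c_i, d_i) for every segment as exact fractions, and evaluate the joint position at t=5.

Δ: Δ0=7, Δ1=-1, Δ2=4, Δ3=-7/2
row 1: diag=6, rhs=-48; c'=1/3, d'=-8
row 2: denom=6−2·1/3=16/3; d'=(30−2·-8)/(16/3)=69/8
row 3: denom=6−1·3/16=93/16; d'=(-45−1·69/8)/(93/16)=-286/31
back: M3=-286/31
back: M2=69/8−3/16·-286/31=321/31
back: M1=-8−1/3·321/31=-355/31
M: M0=0, M1=-355/31, M2=321/31, M3=-286/31, M4=0
seg 0: a=-4, c=M0/2=0, d=(M1−M0)/(6·1)=-355/186, b=Δ0−h0·(2M0+M1)/6=1657/186
seg 1: a=3, c=M1/2=-355/62, d=(M2−M1)/(6·2)=169/93, b=Δ1−h1·(2M1+M2)/6=296/93
seg 2: a=1, c=M2/2=321/62, d=(M3−M2)/(6·1)=-607/186, b=Δ2−h2·(2M2+M3)/6=194/93
seg 3: a=5, c=M3/2=-143/31, d=(M4−M3)/(6·2)=143/186, b=Δ3−h3·(2M3+M4)/6=493/186
t_q=5 → seg 3, τ=1; S=5+493/186·τ+-143/31·τ²+143/186·τ³=118/31

  seg 0: a=-4 b=1657/186 c=0 d=-355/186
  seg 1: a=3 b=296/93 c=-355/62 d=169/93
  seg 2: a=1 b=194/93 c=321/62 d=-607/186
  seg 3: a=5 b=493/186 c=-143/31 d=143/186
S(5) = 118/31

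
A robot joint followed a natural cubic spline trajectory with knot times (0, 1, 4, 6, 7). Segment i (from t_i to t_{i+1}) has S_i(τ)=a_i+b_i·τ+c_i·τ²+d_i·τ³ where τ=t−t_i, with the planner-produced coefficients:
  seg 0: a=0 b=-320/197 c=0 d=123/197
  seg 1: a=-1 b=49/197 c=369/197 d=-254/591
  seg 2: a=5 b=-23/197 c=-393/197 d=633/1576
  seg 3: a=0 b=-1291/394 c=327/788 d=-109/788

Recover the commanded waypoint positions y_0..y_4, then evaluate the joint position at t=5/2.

y_0=0 y_1=-1 y_2=5 y_3=0 y_4=-3
S(5/2) = 421/197

y_0 = S_0(0) = a_0 = 0
y_1 = S_1(0) = a_1 = -1
y_2 = S_2(0) = a_2 = 5
y_3 = S_3(0) = a_3 = 0
y_4 = S_3(1) = -3
t_q=5/2 is in segment 1 (τ=3/2); S_1(τ)=421/197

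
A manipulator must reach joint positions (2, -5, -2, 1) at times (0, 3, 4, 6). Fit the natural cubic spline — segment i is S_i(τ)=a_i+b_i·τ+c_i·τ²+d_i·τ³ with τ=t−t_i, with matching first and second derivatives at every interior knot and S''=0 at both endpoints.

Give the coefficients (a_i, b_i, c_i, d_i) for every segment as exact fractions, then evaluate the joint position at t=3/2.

  seg 0: a=2 b=-1261/282 c=0 d=67/282
  seg 1: a=-5 b=274/141 c=201/94 d=-305/282
  seg 2: a=-2 b=839/282 c=-52/47 d=26/141
S(3/2) = -2937/752

Δ: Δ0=-7/3, Δ1=3, Δ2=3/2
row 1: diag=8, rhs=32; c'=1/8, d'=4
row 2: denom=6−1·1/8=47/8; d'=(-9−1·4)/(47/8)=-104/47
back: M2=-104/47
back: M1=4−1/8·-104/47=201/47
M: M0=0, M1=201/47, M2=-104/47, M3=0
seg 0: a=2, c=M0/2=0, d=(M1−M0)/(6·3)=67/282, b=Δ0−h0·(2M0+M1)/6=-1261/282
seg 1: a=-5, c=M1/2=201/94, d=(M2−M1)/(6·1)=-305/282, b=Δ1−h1·(2M1+M2)/6=274/141
seg 2: a=-2, c=M2/2=-52/47, d=(M3−M2)/(6·2)=26/141, b=Δ2−h2·(2M2+M3)/6=839/282
t_q=3/2 → seg 0, τ=3/2; S=2+-1261/282·τ+0·τ²+67/282·τ³=-2937/752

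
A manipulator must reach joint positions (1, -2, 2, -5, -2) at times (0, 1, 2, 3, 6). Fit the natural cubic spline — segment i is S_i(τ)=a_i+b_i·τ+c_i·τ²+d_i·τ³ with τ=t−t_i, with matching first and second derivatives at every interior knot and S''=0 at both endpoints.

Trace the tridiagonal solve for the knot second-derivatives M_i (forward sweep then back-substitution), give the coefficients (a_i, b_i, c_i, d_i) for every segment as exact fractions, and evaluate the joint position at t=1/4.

Δ: Δ0=-3, Δ1=4, Δ2=-7, Δ3=1
row 1: diag=4, rhs=42; c'=1/4, d'=21/2
row 2: denom=4−1·1/4=15/4; d'=(-66−1·21/2)/(15/4)=-102/5
row 3: denom=8−1·4/15=116/15; d'=(48−1·-102/5)/(116/15)=513/58
back: M3=513/58
back: M2=-102/5−4/15·513/58=-660/29
back: M1=21/2−1/4·-660/29=939/58
M: M0=0, M1=939/58, M2=-660/29, M3=513/58, M4=0
seg 0: a=1, c=M0/2=0, d=(M1−M0)/(6·1)=313/116, b=Δ0−h0·(2M0+M1)/6=-661/116
seg 1: a=-2, c=M1/2=939/116, d=(M2−M1)/(6·1)=-753/116, b=Δ1−h1·(2M1+M2)/6=139/58
seg 2: a=2, c=M2/2=-330/29, d=(M3−M2)/(6·1)=611/116, b=Δ2−h2·(2M2+M3)/6=-103/116
seg 3: a=-5, c=M3/2=513/116, d=(M4−M3)/(6·3)=-57/116, b=Δ3−h3·(2M3+M4)/6=-455/58
t_q=1/4 → seg 0, τ=1/4; S=1+-661/116·τ+0·τ²+313/116·τ³=-2839/7424

  seg 0: a=1 b=-661/116 c=0 d=313/116
  seg 1: a=-2 b=139/58 c=939/116 d=-753/116
  seg 2: a=2 b=-103/116 c=-330/29 d=611/116
  seg 3: a=-5 b=-455/58 c=513/116 d=-57/116
S(1/4) = -2839/7424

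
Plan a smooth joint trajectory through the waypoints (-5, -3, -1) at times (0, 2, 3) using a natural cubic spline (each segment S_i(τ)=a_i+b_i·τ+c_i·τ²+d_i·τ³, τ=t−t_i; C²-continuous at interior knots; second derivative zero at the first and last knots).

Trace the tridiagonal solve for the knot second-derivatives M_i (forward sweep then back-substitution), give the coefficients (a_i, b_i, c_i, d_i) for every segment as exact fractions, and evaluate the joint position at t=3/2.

Δ: Δ0=1, Δ1=2
row 1: diag=6, rhs=6; c'=1/6, d'=1
back: M1=1
M: M0=0, M1=1, M2=0
seg 0: a=-5, c=M0/2=0, d=(M1−M0)/(6·2)=1/12, b=Δ0−h0·(2M0+M1)/6=2/3
seg 1: a=-3, c=M1/2=1/2, d=(M2−M1)/(6·1)=-1/6, b=Δ1−h1·(2M1+M2)/6=5/3
t_q=3/2 → seg 0, τ=3/2; S=-5+2/3·τ+0·τ²+1/12·τ³=-119/32

  seg 0: a=-5 b=2/3 c=0 d=1/12
  seg 1: a=-3 b=5/3 c=1/2 d=-1/6
S(3/2) = -119/32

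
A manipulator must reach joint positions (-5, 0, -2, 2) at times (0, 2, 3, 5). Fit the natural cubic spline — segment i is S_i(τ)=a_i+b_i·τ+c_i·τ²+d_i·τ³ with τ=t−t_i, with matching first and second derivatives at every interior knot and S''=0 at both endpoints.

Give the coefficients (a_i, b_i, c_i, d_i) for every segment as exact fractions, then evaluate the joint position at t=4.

Δ: Δ0=5/2, Δ1=-2, Δ2=2
row 1: diag=6, rhs=-27; c'=1/6, d'=-9/2
row 2: denom=6−1·1/6=35/6; d'=(24−1·-9/2)/(35/6)=171/35
back: M2=171/35
back: M1=-9/2−1/6·171/35=-186/35
M: M0=0, M1=-186/35, M2=171/35, M3=0
seg 0: a=-5, c=M0/2=0, d=(M1−M0)/(6·2)=-31/70, b=Δ0−h0·(2M0+M1)/6=299/70
seg 1: a=0, c=M1/2=-93/35, d=(M2−M1)/(6·1)=17/10, b=Δ1−h1·(2M1+M2)/6=-73/70
seg 2: a=-2, c=M2/2=171/70, d=(M3−M2)/(6·2)=-57/140, b=Δ2−h2·(2M2+M3)/6=-44/35
t_q=4 → seg 2, τ=1; S=-2+-44/35·τ+171/70·τ²+-57/140·τ³=-171/140

  seg 0: a=-5 b=299/70 c=0 d=-31/70
  seg 1: a=0 b=-73/70 c=-93/35 d=17/10
  seg 2: a=-2 b=-44/35 c=171/70 d=-57/140
S(4) = -171/140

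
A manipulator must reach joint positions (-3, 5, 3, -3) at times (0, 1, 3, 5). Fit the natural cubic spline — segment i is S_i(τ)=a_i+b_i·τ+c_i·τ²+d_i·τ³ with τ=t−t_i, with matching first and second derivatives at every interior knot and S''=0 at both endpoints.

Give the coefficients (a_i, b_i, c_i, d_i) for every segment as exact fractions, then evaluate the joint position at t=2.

Δ: Δ0=8, Δ1=-1, Δ2=-3
row 1: diag=6, rhs=-54; c'=1/3, d'=-9
row 2: denom=8−2·1/3=22/3; d'=(-12−2·-9)/(22/3)=9/11
back: M2=9/11
back: M1=-9−1/3·9/11=-102/11
M: M0=0, M1=-102/11, M2=9/11, M3=0
seg 0: a=-3, c=M0/2=0, d=(M1−M0)/(6·1)=-17/11, b=Δ0−h0·(2M0+M1)/6=105/11
seg 1: a=5, c=M1/2=-51/11, d=(M2−M1)/(6·2)=37/44, b=Δ1−h1·(2M1+M2)/6=54/11
seg 2: a=3, c=M2/2=9/22, d=(M3−M2)/(6·2)=-3/44, b=Δ2−h2·(2M2+M3)/6=-39/11
t_q=2 → seg 1, τ=1; S=5+54/11·τ+-51/11·τ²+37/44·τ³=269/44

  seg 0: a=-3 b=105/11 c=0 d=-17/11
  seg 1: a=5 b=54/11 c=-51/11 d=37/44
  seg 2: a=3 b=-39/11 c=9/22 d=-3/44
S(2) = 269/44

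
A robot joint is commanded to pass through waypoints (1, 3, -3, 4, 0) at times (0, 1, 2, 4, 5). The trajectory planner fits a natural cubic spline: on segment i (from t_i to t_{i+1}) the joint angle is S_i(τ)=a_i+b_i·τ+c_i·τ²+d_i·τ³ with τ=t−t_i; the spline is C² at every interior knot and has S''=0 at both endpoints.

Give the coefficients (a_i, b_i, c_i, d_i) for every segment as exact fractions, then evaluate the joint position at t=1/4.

  seg 0: a=1 b=286/61 c=0 d=-164/61
  seg 1: a=3 b=-206/61 c=-492/61 d=332/61
  seg 2: a=-3 b=-194/61 c=504/61 d=-1201/488
  seg 3: a=4 b=41/122 c=-1587/244 d=529/244
S(1/4) = 2079/976

Δ: Δ0=2, Δ1=-6, Δ2=7/2, Δ3=-4
row 1: diag=4, rhs=-48; c'=1/4, d'=-12
row 2: denom=6−1·1/4=23/4; d'=(57−1·-12)/(23/4)=12
row 3: denom=6−2·8/23=122/23; d'=(-45−2·12)/(122/23)=-1587/122
back: M3=-1587/122
back: M2=12−8/23·-1587/122=1008/61
back: M1=-12−1/4·1008/61=-984/61
M: M0=0, M1=-984/61, M2=1008/61, M3=-1587/122, M4=0
seg 0: a=1, c=M0/2=0, d=(M1−M0)/(6·1)=-164/61, b=Δ0−h0·(2M0+M1)/6=286/61
seg 1: a=3, c=M1/2=-492/61, d=(M2−M1)/(6·1)=332/61, b=Δ1−h1·(2M1+M2)/6=-206/61
seg 2: a=-3, c=M2/2=504/61, d=(M3−M2)/(6·2)=-1201/488, b=Δ2−h2·(2M2+M3)/6=-194/61
seg 3: a=4, c=M3/2=-1587/244, d=(M4−M3)/(6·1)=529/244, b=Δ3−h3·(2M3+M4)/6=41/122
t_q=1/4 → seg 0, τ=1/4; S=1+286/61·τ+0·τ²+-164/61·τ³=2079/976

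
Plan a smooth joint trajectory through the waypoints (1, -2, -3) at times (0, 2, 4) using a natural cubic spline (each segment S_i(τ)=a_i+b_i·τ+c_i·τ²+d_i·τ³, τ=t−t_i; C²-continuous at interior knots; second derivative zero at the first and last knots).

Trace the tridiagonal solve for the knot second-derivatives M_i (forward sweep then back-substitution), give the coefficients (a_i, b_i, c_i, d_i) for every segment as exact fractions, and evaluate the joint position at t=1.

Δ: Δ0=-3/2, Δ1=-1/2
row 1: diag=8, rhs=6; c'=1/4, d'=3/4
back: M1=3/4
M: M0=0, M1=3/4, M2=0
seg 0: a=1, c=M0/2=0, d=(M1−M0)/(6·2)=1/16, b=Δ0−h0·(2M0+M1)/6=-7/4
seg 1: a=-2, c=M1/2=3/8, d=(M2−M1)/(6·2)=-1/16, b=Δ1−h1·(2M1+M2)/6=-1
t_q=1 → seg 0, τ=1; S=1+-7/4·τ+0·τ²+1/16·τ³=-11/16

  seg 0: a=1 b=-7/4 c=0 d=1/16
  seg 1: a=-2 b=-1 c=3/8 d=-1/16
S(1) = -11/16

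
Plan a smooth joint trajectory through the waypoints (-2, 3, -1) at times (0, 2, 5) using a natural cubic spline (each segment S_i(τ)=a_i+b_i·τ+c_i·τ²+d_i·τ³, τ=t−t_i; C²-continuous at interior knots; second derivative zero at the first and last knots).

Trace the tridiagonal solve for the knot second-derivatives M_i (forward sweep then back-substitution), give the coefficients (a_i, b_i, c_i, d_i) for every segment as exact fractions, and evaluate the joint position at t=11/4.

  seg 0: a=-2 b=49/15 c=0 d=-23/120
  seg 1: a=3 b=29/30 c=-23/20 d=23/180
S(11/4) = 4009/1280

Δ: Δ0=5/2, Δ1=-4/3
row 1: diag=10, rhs=-23; c'=3/10, d'=-23/10
back: M1=-23/10
M: M0=0, M1=-23/10, M2=0
seg 0: a=-2, c=M0/2=0, d=(M1−M0)/(6·2)=-23/120, b=Δ0−h0·(2M0+M1)/6=49/15
seg 1: a=3, c=M1/2=-23/20, d=(M2−M1)/(6·3)=23/180, b=Δ1−h1·(2M1+M2)/6=29/30
t_q=11/4 → seg 1, τ=3/4; S=3+29/30·τ+-23/20·τ²+23/180·τ³=4009/1280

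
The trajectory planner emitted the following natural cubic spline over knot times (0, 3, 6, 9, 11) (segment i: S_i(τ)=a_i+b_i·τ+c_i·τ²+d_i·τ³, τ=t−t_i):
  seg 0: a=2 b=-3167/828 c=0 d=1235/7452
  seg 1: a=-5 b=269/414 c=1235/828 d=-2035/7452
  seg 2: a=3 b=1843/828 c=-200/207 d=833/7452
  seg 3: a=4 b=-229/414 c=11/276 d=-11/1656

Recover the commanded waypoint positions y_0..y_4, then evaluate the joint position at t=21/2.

y_0=2 y_1=-5 y_2=3 y_3=4 y_4=3
S(21/2) = 14297/4416

y_0 = S_0(0) = a_0 = 2
y_1 = S_1(0) = a_1 = -5
y_2 = S_2(0) = a_2 = 3
y_3 = S_3(0) = a_3 = 4
y_4 = S_3(2) = 3
t_q=21/2 is in segment 3 (τ=3/2); S_3(τ)=14297/4416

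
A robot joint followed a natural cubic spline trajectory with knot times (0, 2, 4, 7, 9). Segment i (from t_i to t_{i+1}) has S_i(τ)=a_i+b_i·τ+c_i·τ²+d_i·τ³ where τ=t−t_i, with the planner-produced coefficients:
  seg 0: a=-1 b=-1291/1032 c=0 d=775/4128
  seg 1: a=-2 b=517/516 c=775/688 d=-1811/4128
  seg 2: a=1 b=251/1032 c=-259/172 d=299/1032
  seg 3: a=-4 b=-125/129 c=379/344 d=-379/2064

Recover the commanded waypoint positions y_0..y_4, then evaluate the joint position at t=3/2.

y_0=-1 y_1=-2 y_2=1 y_3=-4 y_4=-3
S(3/2) = -24689/11008

y_0 = S_0(0) = a_0 = -1
y_1 = S_1(0) = a_1 = -2
y_2 = S_2(0) = a_2 = 1
y_3 = S_3(0) = a_3 = -4
y_4 = S_3(2) = -3
t_q=3/2 is in segment 0 (τ=3/2); S_0(τ)=-24689/11008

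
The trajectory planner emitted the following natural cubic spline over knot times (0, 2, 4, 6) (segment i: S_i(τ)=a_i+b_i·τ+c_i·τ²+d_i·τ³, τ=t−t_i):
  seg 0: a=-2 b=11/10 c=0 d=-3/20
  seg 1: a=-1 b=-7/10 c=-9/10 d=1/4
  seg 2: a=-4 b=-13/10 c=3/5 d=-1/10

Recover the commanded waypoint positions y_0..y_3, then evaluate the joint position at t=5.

y_0=-2 y_1=-1 y_2=-4 y_3=-5
S(5) = -24/5

y_0 = S_0(0) = a_0 = -2
y_1 = S_1(0) = a_1 = -1
y_2 = S_2(0) = a_2 = -4
y_3 = S_2(2) = -5
t_q=5 is in segment 2 (τ=1); S_2(τ)=-24/5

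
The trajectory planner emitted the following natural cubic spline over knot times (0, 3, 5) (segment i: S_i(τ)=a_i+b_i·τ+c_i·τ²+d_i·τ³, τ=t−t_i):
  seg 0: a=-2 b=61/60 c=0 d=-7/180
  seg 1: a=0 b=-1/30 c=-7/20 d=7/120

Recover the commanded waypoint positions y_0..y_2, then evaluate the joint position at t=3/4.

y_0=-2 y_1=0 y_2=-1
S(3/4) = -321/256

y_0 = S_0(0) = a_0 = -2
y_1 = S_1(0) = a_1 = 0
y_2 = S_1(2) = -1
t_q=3/4 is in segment 0 (τ=3/4); S_0(τ)=-321/256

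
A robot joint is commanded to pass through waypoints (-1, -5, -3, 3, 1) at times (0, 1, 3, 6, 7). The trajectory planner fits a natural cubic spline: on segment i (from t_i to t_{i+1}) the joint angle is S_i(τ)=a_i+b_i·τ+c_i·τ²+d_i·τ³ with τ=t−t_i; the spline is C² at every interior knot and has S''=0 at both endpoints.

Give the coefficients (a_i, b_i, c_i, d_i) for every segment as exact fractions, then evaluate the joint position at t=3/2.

  seg 0: a=-1 b=-1891/394 c=0 d=315/394
  seg 1: a=-5 b=-473/197 c=945/394 d=-275/788
  seg 2: a=-3 b=592/197 c=60/197 d=-42/197
  seg 3: a=3 b=-182/197 c=-318/197 d=106/197
S(3/2) = -35583/6304

Δ: Δ0=-4, Δ1=1, Δ2=2, Δ3=-2
row 1: diag=6, rhs=30; c'=1/3, d'=5
row 2: denom=10−2·1/3=28/3; d'=(6−2·5)/(28/3)=-3/7
row 3: denom=8−3·9/28=197/28; d'=(-24−3·-3/7)/(197/28)=-636/197
back: M3=-636/197
back: M2=-3/7−9/28·-636/197=120/197
back: M1=5−1/3·120/197=945/197
M: M0=0, M1=945/197, M2=120/197, M3=-636/197, M4=0
seg 0: a=-1, c=M0/2=0, d=(M1−M0)/(6·1)=315/394, b=Δ0−h0·(2M0+M1)/6=-1891/394
seg 1: a=-5, c=M1/2=945/394, d=(M2−M1)/(6·2)=-275/788, b=Δ1−h1·(2M1+M2)/6=-473/197
seg 2: a=-3, c=M2/2=60/197, d=(M3−M2)/(6·3)=-42/197, b=Δ2−h2·(2M2+M3)/6=592/197
seg 3: a=3, c=M3/2=-318/197, d=(M4−M3)/(6·1)=106/197, b=Δ3−h3·(2M3+M4)/6=-182/197
t_q=3/2 → seg 1, τ=1/2; S=-5+-473/197·τ+945/394·τ²+-275/788·τ³=-35583/6304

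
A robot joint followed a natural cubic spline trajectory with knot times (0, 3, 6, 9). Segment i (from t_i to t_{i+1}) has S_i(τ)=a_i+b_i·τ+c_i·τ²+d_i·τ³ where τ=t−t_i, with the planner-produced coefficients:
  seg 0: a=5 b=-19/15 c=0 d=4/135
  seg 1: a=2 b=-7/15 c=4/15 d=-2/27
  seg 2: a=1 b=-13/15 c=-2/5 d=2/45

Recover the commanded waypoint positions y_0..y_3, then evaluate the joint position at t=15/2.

y_0 = S_0(0) = a_0 = 5
y_1 = S_1(0) = a_1 = 2
y_2 = S_2(0) = a_2 = 1
y_3 = S_2(3) = -4
t_q=15/2 is in segment 2 (τ=3/2); S_2(τ)=-21/20

y_0=5 y_1=2 y_2=1 y_3=-4
S(15/2) = -21/20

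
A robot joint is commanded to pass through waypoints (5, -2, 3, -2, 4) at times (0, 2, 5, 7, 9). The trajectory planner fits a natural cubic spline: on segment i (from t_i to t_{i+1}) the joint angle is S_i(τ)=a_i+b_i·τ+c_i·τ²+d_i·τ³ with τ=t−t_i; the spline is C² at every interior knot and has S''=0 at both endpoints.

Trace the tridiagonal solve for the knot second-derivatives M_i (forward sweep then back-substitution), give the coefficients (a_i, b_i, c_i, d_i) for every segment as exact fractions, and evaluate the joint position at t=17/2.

Δ: Δ0=-7/2, Δ1=5/3, Δ2=-5/2, Δ3=3
row 1: diag=10, rhs=31; c'=3/10, d'=31/10
row 2: denom=10−3·3/10=91/10; d'=(-25−3·31/10)/(91/10)=-49/13
row 3: denom=8−2·20/91=688/91; d'=(33−2·-49/13)/(688/91)=3689/688
back: M3=3689/688
back: M2=-49/13−20/91·3689/688=-851/172
back: M1=31/10−3/10·-851/172=1577/344
M: M0=0, M1=1577/344, M2=-851/172, M3=3689/688, M4=0
seg 0: a=5, c=M0/2=0, d=(M1−M0)/(6·2)=1577/4128, b=Δ0−h0·(2M0+M1)/6=-5189/1032
seg 1: a=-2, c=M1/2=1577/688, d=(M2−M1)/(6·3)=-1093/2064, b=Δ1−h1·(2M1+M2)/6=-229/516
seg 2: a=3, c=M2/2=-851/344, d=(M3−M2)/(6·2)=7093/8256, b=Δ2−h2·(2M2+M3)/6=-2041/2064
seg 3: a=-2, c=M3/2=3689/1376, d=(M4−M3)/(6·2)=-3689/8256, b=Δ3−h3·(2M3+M4)/6=-593/1032
t_q=17/2 → seg 3, τ=3/2; S=-2+-593/1032·τ+3689/1376·τ²+-3689/8256·τ³=36595/22016

  seg 0: a=5 b=-5189/1032 c=0 d=1577/4128
  seg 1: a=-2 b=-229/516 c=1577/688 d=-1093/2064
  seg 2: a=3 b=-2041/2064 c=-851/344 d=7093/8256
  seg 3: a=-2 b=-593/1032 c=3689/1376 d=-3689/8256
S(17/2) = 36595/22016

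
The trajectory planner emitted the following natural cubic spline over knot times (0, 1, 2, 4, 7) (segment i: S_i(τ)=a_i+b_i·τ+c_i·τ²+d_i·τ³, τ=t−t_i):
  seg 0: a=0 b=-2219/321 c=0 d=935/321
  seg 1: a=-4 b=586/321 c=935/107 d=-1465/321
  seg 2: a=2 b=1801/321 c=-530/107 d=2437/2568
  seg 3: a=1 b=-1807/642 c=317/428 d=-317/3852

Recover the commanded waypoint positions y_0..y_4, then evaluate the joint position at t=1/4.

y_0=0 y_1=-4 y_2=2 y_3=1 y_4=-3
S(1/4) = -11523/6848

y_0 = S_0(0) = a_0 = 0
y_1 = S_1(0) = a_1 = -4
y_2 = S_2(0) = a_2 = 2
y_3 = S_3(0) = a_3 = 1
y_4 = S_3(3) = -3
t_q=1/4 is in segment 0 (τ=1/4); S_0(τ)=-11523/6848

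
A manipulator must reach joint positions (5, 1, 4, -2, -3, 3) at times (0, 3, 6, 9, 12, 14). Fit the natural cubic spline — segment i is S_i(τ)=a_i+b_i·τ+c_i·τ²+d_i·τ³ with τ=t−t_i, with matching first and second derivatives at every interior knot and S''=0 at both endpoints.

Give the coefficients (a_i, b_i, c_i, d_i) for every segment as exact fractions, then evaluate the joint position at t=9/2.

  seg 0: a=5 b=-3379/1545 c=0 d=1319/13905
  seg 1: a=1 b=578/1545 c=1319/1545 d=-598/2781
  seg 2: a=4 b=-478/1545 c=-557/515 d=2401/13905
  seg 3: a=-2 b=-3301/1545 c=146/309 d=596/13905
  seg 4: a=-3 b=2867/1545 c=442/515 d=-221/1545
S(9/2) = 2839/1030

Δ: Δ0=-4/3, Δ1=1, Δ2=-2, Δ3=-1/3, Δ4=3
row 1: diag=12, rhs=14; c'=1/4, d'=7/6
row 2: denom=12−3·1/4=45/4; d'=(-18−3·7/6)/(45/4)=-86/45
row 3: denom=12−3·4/15=56/5; d'=(10−3·-86/45)/(56/5)=59/42
row 4: denom=10−3·15/56=515/56; d'=(20−3·59/42)/(515/56)=884/515
back: M4=884/515
back: M3=59/42−15/56·884/515=292/309
back: M2=-86/45−4/15·292/309=-1114/515
back: M1=7/6−1/4·-1114/515=2638/1545
M: M0=0, M1=2638/1545, M2=-1114/515, M3=292/309, M4=884/515, M5=0
seg 0: a=5, c=M0/2=0, d=(M1−M0)/(6·3)=1319/13905, b=Δ0−h0·(2M0+M1)/6=-3379/1545
seg 1: a=1, c=M1/2=1319/1545, d=(M2−M1)/(6·3)=-598/2781, b=Δ1−h1·(2M1+M2)/6=578/1545
seg 2: a=4, c=M2/2=-557/515, d=(M3−M2)/(6·3)=2401/13905, b=Δ2−h2·(2M2+M3)/6=-478/1545
seg 3: a=-2, c=M3/2=146/309, d=(M4−M3)/(6·3)=596/13905, b=Δ3−h3·(2M3+M4)/6=-3301/1545
seg 4: a=-3, c=M4/2=442/515, d=(M5−M4)/(6·2)=-221/1545, b=Δ4−h4·(2M4+M5)/6=2867/1545
t_q=9/2 → seg 1, τ=3/2; S=1+578/1545·τ+1319/1545·τ²+-598/2781·τ³=2839/1030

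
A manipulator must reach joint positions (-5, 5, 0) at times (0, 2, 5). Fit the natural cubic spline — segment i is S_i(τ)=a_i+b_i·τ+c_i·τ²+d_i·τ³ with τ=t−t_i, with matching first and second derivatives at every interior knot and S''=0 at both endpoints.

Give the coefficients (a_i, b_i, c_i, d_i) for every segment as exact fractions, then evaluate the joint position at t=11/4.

  seg 0: a=-5 b=19/3 c=0 d=-1/3
  seg 1: a=5 b=7/3 c=-2 d=2/9
S(11/4) = 183/32

Δ: Δ0=5, Δ1=-5/3
row 1: diag=10, rhs=-40; c'=3/10, d'=-4
back: M1=-4
M: M0=0, M1=-4, M2=0
seg 0: a=-5, c=M0/2=0, d=(M1−M0)/(6·2)=-1/3, b=Δ0−h0·(2M0+M1)/6=19/3
seg 1: a=5, c=M1/2=-2, d=(M2−M1)/(6·3)=2/9, b=Δ1−h1·(2M1+M2)/6=7/3
t_q=11/4 → seg 1, τ=3/4; S=5+7/3·τ+-2·τ²+2/9·τ³=183/32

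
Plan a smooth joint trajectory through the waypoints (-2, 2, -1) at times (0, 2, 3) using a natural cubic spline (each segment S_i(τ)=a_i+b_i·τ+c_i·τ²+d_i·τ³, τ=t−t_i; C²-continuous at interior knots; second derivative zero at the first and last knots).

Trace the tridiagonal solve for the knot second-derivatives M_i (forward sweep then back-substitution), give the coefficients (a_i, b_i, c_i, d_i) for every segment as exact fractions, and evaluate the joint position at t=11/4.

  seg 0: a=-2 b=11/3 c=0 d=-5/12
  seg 1: a=2 b=-4/3 c=-5/2 d=5/6
S(11/4) = -7/128

Δ: Δ0=2, Δ1=-3
row 1: diag=6, rhs=-30; c'=1/6, d'=-5
back: M1=-5
M: M0=0, M1=-5, M2=0
seg 0: a=-2, c=M0/2=0, d=(M1−M0)/(6·2)=-5/12, b=Δ0−h0·(2M0+M1)/6=11/3
seg 1: a=2, c=M1/2=-5/2, d=(M2−M1)/(6·1)=5/6, b=Δ1−h1·(2M1+M2)/6=-4/3
t_q=11/4 → seg 1, τ=3/4; S=2+-4/3·τ+-5/2·τ²+5/6·τ³=-7/128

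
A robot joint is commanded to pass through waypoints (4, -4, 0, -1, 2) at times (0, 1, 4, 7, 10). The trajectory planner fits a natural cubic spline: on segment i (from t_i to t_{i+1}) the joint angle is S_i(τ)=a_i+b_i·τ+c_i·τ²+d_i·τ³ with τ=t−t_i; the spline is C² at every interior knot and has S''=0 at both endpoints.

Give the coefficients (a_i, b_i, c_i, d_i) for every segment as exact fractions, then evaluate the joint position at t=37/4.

  seg 0: a=4 b=-253/27 c=0 d=37/27
  seg 1: a=-4 b=-142/27 c=37/9 d=-155/243
  seg 2: a=0 b=59/27 c=-44/27 d=64/243
  seg 3: a=-1 b=-13/27 c=20/27 d=-20/243
S(37/4) = 35/48

Δ: Δ0=-8, Δ1=4/3, Δ2=-1/3, Δ3=1
row 1: diag=8, rhs=56; c'=3/8, d'=7
row 2: denom=12−3·3/8=87/8; d'=(-10−3·7)/(87/8)=-248/87
row 3: denom=12−3·8/29=324/29; d'=(8−3·-248/87)/(324/29)=40/27
back: M3=40/27
back: M2=-248/87−8/29·40/27=-88/27
back: M1=7−3/8·-88/27=74/9
M: M0=0, M1=74/9, M2=-88/27, M3=40/27, M4=0
seg 0: a=4, c=M0/2=0, d=(M1−M0)/(6·1)=37/27, b=Δ0−h0·(2M0+M1)/6=-253/27
seg 1: a=-4, c=M1/2=37/9, d=(M2−M1)/(6·3)=-155/243, b=Δ1−h1·(2M1+M2)/6=-142/27
seg 2: a=0, c=M2/2=-44/27, d=(M3−M2)/(6·3)=64/243, b=Δ2−h2·(2M2+M3)/6=59/27
seg 3: a=-1, c=M3/2=20/27, d=(M4−M3)/(6·3)=-20/243, b=Δ3−h3·(2M3+M4)/6=-13/27
t_q=37/4 → seg 3, τ=9/4; S=-1+-13/27·τ+20/27·τ²+-20/243·τ³=35/48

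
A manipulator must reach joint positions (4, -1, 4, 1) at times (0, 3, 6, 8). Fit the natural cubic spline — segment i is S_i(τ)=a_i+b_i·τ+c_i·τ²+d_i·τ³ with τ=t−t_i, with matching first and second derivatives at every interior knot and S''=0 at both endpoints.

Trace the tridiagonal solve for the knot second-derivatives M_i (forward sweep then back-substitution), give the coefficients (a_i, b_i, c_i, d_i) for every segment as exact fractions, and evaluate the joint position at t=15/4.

  seg 0: a=4 b=-209/74 c=0 d=257/1998
  seg 1: a=-1 b=24/37 c=257/222 d=-545/1998
  seg 2: a=4 b=17/74 c=-48/37 d=8/37
S(15/4) = 107/4736

Δ: Δ0=-5/3, Δ1=5/3, Δ2=-3/2
row 1: diag=12, rhs=20; c'=1/4, d'=5/3
row 2: denom=10−3·1/4=37/4; d'=(-19−3·5/3)/(37/4)=-96/37
back: M2=-96/37
back: M1=5/3−1/4·-96/37=257/111
M: M0=0, M1=257/111, M2=-96/37, M3=0
seg 0: a=4, c=M0/2=0, d=(M1−M0)/(6·3)=257/1998, b=Δ0−h0·(2M0+M1)/6=-209/74
seg 1: a=-1, c=M1/2=257/222, d=(M2−M1)/(6·3)=-545/1998, b=Δ1−h1·(2M1+M2)/6=24/37
seg 2: a=4, c=M2/2=-48/37, d=(M3−M2)/(6·2)=8/37, b=Δ2−h2·(2M2+M3)/6=17/74
t_q=15/4 → seg 1, τ=3/4; S=-1+24/37·τ+257/222·τ²+-545/1998·τ³=107/4736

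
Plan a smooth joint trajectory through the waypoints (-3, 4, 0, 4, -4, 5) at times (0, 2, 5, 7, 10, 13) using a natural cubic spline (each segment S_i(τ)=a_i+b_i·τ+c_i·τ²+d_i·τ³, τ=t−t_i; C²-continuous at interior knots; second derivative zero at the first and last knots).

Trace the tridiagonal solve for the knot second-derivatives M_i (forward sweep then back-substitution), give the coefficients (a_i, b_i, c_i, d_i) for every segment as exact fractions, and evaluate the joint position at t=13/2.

  seg 0: a=-3 b=31357/6414 c=0 d=-2227/6414
  seg 1: a=4 b=4633/6414 c=-2227/1069 d=2989/6414
  seg 2: a=0 b=2582/3207 c=4513/2138 d=-9707/12828
  seg 3: a=4 b=539/3207 c=-2597/1069 d=14282/28863
  seg 4: a=-4 b=-3361/3207 c=6491/3207 d=-6491/28863
S(13/2) = 116417/34208

Δ: Δ0=7/2, Δ1=-4/3, Δ2=2, Δ3=-8/3, Δ4=3
row 1: diag=10, rhs=-29; c'=3/10, d'=-29/10
row 2: denom=10−3·3/10=91/10; d'=(20−3·-29/10)/(91/10)=41/13
row 3: denom=10−2·20/91=870/91; d'=(-28−2·41/13)/(870/91)=-1561/435
row 4: denom=12−3·91/290=3207/290; d'=(34−3·-1561/435)/(3207/290)=12982/3207
back: M4=12982/3207
back: M3=-1561/435−91/290·12982/3207=-5194/1069
back: M2=41/13−20/91·-5194/1069=4513/1069
back: M1=-29/10−3/10·4513/1069=-4454/1069
M: M0=0, M1=-4454/1069, M2=4513/1069, M3=-5194/1069, M4=12982/3207, M5=0
seg 0: a=-3, c=M0/2=0, d=(M1−M0)/(6·2)=-2227/6414, b=Δ0−h0·(2M0+M1)/6=31357/6414
seg 1: a=4, c=M1/2=-2227/1069, d=(M2−M1)/(6·3)=2989/6414, b=Δ1−h1·(2M1+M2)/6=4633/6414
seg 2: a=0, c=M2/2=4513/2138, d=(M3−M2)/(6·2)=-9707/12828, b=Δ2−h2·(2M2+M3)/6=2582/3207
seg 3: a=4, c=M3/2=-2597/1069, d=(M4−M3)/(6·3)=14282/28863, b=Δ3−h3·(2M3+M4)/6=539/3207
seg 4: a=-4, c=M4/2=6491/3207, d=(M5−M4)/(6·3)=-6491/28863, b=Δ4−h4·(2M4+M5)/6=-3361/3207
t_q=13/2 → seg 2, τ=3/2; S=0+2582/3207·τ+4513/2138·τ²+-9707/12828·τ³=116417/34208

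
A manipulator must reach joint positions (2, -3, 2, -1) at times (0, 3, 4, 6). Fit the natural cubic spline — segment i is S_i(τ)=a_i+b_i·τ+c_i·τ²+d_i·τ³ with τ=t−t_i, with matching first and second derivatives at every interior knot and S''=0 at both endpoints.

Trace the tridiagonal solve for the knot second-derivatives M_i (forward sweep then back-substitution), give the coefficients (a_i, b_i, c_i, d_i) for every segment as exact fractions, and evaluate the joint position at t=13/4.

  seg 0: a=2 b=-1307/282 c=0 d=31/94
  seg 1: a=-3 b=602/141 c=279/94 d=-631/282
  seg 2: a=2 b=985/282 c=-176/47 d=88/141
S(13/4) = -10721/6016

Δ: Δ0=-5/3, Δ1=5, Δ2=-3/2
row 1: diag=8, rhs=40; c'=1/8, d'=5
row 2: denom=6−1·1/8=47/8; d'=(-39−1·5)/(47/8)=-352/47
back: M2=-352/47
back: M1=5−1/8·-352/47=279/47
M: M0=0, M1=279/47, M2=-352/47, M3=0
seg 0: a=2, c=M0/2=0, d=(M1−M0)/(6·3)=31/94, b=Δ0−h0·(2M0+M1)/6=-1307/282
seg 1: a=-3, c=M1/2=279/94, d=(M2−M1)/(6·1)=-631/282, b=Δ1−h1·(2M1+M2)/6=602/141
seg 2: a=2, c=M2/2=-176/47, d=(M3−M2)/(6·2)=88/141, b=Δ2−h2·(2M2+M3)/6=985/282
t_q=13/4 → seg 1, τ=1/4; S=-3+602/141·τ+279/94·τ²+-631/282·τ³=-10721/6016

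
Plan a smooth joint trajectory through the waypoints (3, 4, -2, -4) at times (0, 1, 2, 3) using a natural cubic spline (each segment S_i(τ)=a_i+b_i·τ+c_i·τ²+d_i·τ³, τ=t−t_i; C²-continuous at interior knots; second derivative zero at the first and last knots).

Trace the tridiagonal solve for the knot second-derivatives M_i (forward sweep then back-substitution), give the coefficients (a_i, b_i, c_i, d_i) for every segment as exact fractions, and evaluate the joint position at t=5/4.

  seg 0: a=3 b=47/15 c=0 d=-32/15
  seg 1: a=4 b=-49/15 c=-32/5 d=11/3
  seg 2: a=-2 b=-76/15 c=23/5 d=-23/15
S(5/4) = 909/320

Δ: Δ0=1, Δ1=-6, Δ2=-2
row 1: diag=4, rhs=-42; c'=1/4, d'=-21/2
row 2: denom=4−1·1/4=15/4; d'=(24−1·-21/2)/(15/4)=46/5
back: M2=46/5
back: M1=-21/2−1/4·46/5=-64/5
M: M0=0, M1=-64/5, M2=46/5, M3=0
seg 0: a=3, c=M0/2=0, d=(M1−M0)/(6·1)=-32/15, b=Δ0−h0·(2M0+M1)/6=47/15
seg 1: a=4, c=M1/2=-32/5, d=(M2−M1)/(6·1)=11/3, b=Δ1−h1·(2M1+M2)/6=-49/15
seg 2: a=-2, c=M2/2=23/5, d=(M3−M2)/(6·1)=-23/15, b=Δ2−h2·(2M2+M3)/6=-76/15
t_q=5/4 → seg 1, τ=1/4; S=4+-49/15·τ+-32/5·τ²+11/3·τ³=909/320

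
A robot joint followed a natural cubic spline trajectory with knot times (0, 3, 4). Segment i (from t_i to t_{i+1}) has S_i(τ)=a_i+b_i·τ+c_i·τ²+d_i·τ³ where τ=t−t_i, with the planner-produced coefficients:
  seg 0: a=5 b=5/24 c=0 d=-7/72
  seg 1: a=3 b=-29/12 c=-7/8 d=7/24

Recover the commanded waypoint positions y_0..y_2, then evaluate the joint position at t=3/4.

y_0 = S_0(0) = a_0 = 5
y_1 = S_1(0) = a_1 = 3
y_2 = S_1(1) = 0
t_q=3/4 is in segment 0 (τ=3/4); S_0(τ)=2619/512

y_0=5 y_1=3 y_2=0
S(3/4) = 2619/512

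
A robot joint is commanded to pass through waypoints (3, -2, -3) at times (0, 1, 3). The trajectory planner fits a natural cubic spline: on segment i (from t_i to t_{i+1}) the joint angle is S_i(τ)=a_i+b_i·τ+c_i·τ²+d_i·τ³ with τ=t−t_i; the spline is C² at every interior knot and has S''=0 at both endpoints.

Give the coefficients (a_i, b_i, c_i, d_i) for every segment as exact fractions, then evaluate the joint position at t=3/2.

Δ: Δ0=-5, Δ1=-1/2
row 1: diag=6, rhs=27; c'=1/3, d'=9/2
back: M1=9/2
M: M0=0, M1=9/2, M2=0
seg 0: a=3, c=M0/2=0, d=(M1−M0)/(6·1)=3/4, b=Δ0−h0·(2M0+M1)/6=-23/4
seg 1: a=-2, c=M1/2=9/4, d=(M2−M1)/(6·2)=-3/8, b=Δ1−h1·(2M1+M2)/6=-7/2
t_q=3/2 → seg 1, τ=1/2; S=-2+-7/2·τ+9/4·τ²+-3/8·τ³=-207/64

  seg 0: a=3 b=-23/4 c=0 d=3/4
  seg 1: a=-2 b=-7/2 c=9/4 d=-3/8
S(3/2) = -207/64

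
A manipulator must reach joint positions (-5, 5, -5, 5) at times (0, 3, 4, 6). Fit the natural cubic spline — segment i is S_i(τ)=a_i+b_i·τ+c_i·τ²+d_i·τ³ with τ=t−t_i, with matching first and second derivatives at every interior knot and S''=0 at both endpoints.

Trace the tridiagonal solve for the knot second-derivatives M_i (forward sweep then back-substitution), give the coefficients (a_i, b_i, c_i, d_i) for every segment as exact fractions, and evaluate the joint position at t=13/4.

Δ: Δ0=10/3, Δ1=-10, Δ2=5
row 1: diag=8, rhs=-80; c'=1/8, d'=-10
row 2: denom=6−1·1/8=47/8; d'=(90−1·-10)/(47/8)=800/47
back: M2=800/47
back: M1=-10−1/8·800/47=-570/47
M: M0=0, M1=-570/47, M2=800/47, M3=0
seg 0: a=-5, c=M0/2=0, d=(M1−M0)/(6·3)=-95/141, b=Δ0−h0·(2M0+M1)/6=1325/141
seg 1: a=5, c=M1/2=-285/47, d=(M2−M1)/(6·1)=685/141, b=Δ1−h1·(2M1+M2)/6=-1240/141
seg 2: a=-5, c=M2/2=400/47, d=(M3−M2)/(6·2)=-200/141, b=Δ2−h2·(2M2+M3)/6=-895/141
t_q=13/4 → seg 1, τ=1/4; S=5+-1240/141·τ+-285/47·τ²+685/141·τ³=7515/3008

  seg 0: a=-5 b=1325/141 c=0 d=-95/141
  seg 1: a=5 b=-1240/141 c=-285/47 d=685/141
  seg 2: a=-5 b=-895/141 c=400/47 d=-200/141
S(13/4) = 7515/3008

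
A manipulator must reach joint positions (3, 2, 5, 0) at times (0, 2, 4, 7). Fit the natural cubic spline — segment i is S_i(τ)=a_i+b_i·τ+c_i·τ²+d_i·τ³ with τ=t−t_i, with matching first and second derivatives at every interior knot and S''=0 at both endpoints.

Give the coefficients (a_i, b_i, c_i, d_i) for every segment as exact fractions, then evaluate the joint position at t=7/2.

  seg 0: a=3 b=-68/57 c=0 d=79/456
  seg 1: a=2 b=101/114 c=79/76 d=-167/456
  seg 2: a=5 b=37/57 c=-22/19 d=22/171
S(7/2) = 5389/1216

Δ: Δ0=-1/2, Δ1=3/2, Δ2=-5/3
row 1: diag=8, rhs=12; c'=1/4, d'=3/2
row 2: denom=10−2·1/4=19/2; d'=(-19−2·3/2)/(19/2)=-44/19
back: M2=-44/19
back: M1=3/2−1/4·-44/19=79/38
M: M0=0, M1=79/38, M2=-44/19, M3=0
seg 0: a=3, c=M0/2=0, d=(M1−M0)/(6·2)=79/456, b=Δ0−h0·(2M0+M1)/6=-68/57
seg 1: a=2, c=M1/2=79/76, d=(M2−M1)/(6·2)=-167/456, b=Δ1−h1·(2M1+M2)/6=101/114
seg 2: a=5, c=M2/2=-22/19, d=(M3−M2)/(6·3)=22/171, b=Δ2−h2·(2M2+M3)/6=37/57
t_q=7/2 → seg 1, τ=3/2; S=2+101/114·τ+79/76·τ²+-167/456·τ³=5389/1216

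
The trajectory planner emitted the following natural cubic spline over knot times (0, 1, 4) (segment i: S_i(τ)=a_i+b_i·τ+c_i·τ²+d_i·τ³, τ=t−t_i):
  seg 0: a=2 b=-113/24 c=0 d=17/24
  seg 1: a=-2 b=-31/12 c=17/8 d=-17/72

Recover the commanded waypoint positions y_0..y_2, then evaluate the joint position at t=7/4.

y_0 = S_0(0) = a_0 = 2
y_1 = S_1(0) = a_1 = -2
y_2 = S_1(3) = 3
t_q=7/4 is in segment 1 (τ=3/4); S_1(τ)=-1455/512

y_0=2 y_1=-2 y_2=3
S(7/4) = -1455/512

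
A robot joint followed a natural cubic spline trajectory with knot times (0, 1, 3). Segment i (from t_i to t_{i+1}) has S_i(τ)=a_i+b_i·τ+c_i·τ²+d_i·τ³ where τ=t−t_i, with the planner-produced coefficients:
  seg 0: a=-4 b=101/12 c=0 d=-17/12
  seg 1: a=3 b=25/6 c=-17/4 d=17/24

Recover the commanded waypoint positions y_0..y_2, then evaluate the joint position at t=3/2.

y_0=-4 y_1=3 y_2=0
S(3/2) = 263/64

y_0 = S_0(0) = a_0 = -4
y_1 = S_1(0) = a_1 = 3
y_2 = S_1(2) = 0
t_q=3/2 is in segment 1 (τ=1/2); S_1(τ)=263/64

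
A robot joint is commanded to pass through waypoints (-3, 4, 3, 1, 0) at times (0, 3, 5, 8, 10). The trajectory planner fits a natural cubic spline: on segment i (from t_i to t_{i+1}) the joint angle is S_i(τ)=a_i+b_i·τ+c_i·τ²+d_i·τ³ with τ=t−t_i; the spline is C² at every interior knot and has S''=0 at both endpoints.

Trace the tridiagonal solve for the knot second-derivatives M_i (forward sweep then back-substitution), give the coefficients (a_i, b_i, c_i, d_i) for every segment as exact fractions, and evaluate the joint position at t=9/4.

Δ: Δ0=7/3, Δ1=-1/2, Δ2=-2/3, Δ3=-1/2
row 1: diag=10, rhs=-17; c'=1/5, d'=-17/10
row 2: denom=10−2·1/5=48/5; d'=(-1−2·-17/10)/(48/5)=1/4
row 3: denom=10−3·5/16=145/16; d'=(1−3·1/4)/(145/16)=4/145
back: M3=4/145
back: M2=1/4−5/16·4/145=7/29
back: M1=-17/10−1/5·7/29=-507/290
M: M0=0, M1=-507/290, M2=7/29, M3=4/145, M4=0
seg 0: a=-3, c=M0/2=0, d=(M1−M0)/(6·3)=-169/1740, b=Δ0−h0·(2M0+M1)/6=5581/1740
seg 1: a=4, c=M1/2=-507/580, d=(M2−M1)/(6·2)=577/3480, b=Δ1−h1·(2M1+M2)/6=509/870
seg 2: a=3, c=M2/2=7/58, d=(M3−M2)/(6·3)=-31/2610, b=Δ2−h2·(2M2+M3)/6=-401/435
seg 3: a=1, c=M3/2=2/145, d=(M4−M3)/(6·2)=-1/435, b=Δ3−h3·(2M3+M4)/6=-451/870
t_q=9/4 → seg 0, τ=9/4; S=-3+5581/1740·τ+0·τ²+-169/1740·τ³=115461/37120

  seg 0: a=-3 b=5581/1740 c=0 d=-169/1740
  seg 1: a=4 b=509/870 c=-507/580 d=577/3480
  seg 2: a=3 b=-401/435 c=7/58 d=-31/2610
  seg 3: a=1 b=-451/870 c=2/145 d=-1/435
S(9/4) = 115461/37120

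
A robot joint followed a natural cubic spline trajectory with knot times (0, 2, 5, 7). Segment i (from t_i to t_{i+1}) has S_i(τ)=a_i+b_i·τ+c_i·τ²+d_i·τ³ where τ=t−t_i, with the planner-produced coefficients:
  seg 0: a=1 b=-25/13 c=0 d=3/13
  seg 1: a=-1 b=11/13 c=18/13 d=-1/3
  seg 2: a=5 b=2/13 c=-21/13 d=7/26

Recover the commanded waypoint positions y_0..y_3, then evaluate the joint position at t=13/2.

y_0=1 y_1=-1 y_2=5 y_3=1
S(13/2) = 521/208

y_0 = S_0(0) = a_0 = 1
y_1 = S_1(0) = a_1 = -1
y_2 = S_2(0) = a_2 = 5
y_3 = S_2(2) = 1
t_q=13/2 is in segment 2 (τ=3/2); S_2(τ)=521/208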